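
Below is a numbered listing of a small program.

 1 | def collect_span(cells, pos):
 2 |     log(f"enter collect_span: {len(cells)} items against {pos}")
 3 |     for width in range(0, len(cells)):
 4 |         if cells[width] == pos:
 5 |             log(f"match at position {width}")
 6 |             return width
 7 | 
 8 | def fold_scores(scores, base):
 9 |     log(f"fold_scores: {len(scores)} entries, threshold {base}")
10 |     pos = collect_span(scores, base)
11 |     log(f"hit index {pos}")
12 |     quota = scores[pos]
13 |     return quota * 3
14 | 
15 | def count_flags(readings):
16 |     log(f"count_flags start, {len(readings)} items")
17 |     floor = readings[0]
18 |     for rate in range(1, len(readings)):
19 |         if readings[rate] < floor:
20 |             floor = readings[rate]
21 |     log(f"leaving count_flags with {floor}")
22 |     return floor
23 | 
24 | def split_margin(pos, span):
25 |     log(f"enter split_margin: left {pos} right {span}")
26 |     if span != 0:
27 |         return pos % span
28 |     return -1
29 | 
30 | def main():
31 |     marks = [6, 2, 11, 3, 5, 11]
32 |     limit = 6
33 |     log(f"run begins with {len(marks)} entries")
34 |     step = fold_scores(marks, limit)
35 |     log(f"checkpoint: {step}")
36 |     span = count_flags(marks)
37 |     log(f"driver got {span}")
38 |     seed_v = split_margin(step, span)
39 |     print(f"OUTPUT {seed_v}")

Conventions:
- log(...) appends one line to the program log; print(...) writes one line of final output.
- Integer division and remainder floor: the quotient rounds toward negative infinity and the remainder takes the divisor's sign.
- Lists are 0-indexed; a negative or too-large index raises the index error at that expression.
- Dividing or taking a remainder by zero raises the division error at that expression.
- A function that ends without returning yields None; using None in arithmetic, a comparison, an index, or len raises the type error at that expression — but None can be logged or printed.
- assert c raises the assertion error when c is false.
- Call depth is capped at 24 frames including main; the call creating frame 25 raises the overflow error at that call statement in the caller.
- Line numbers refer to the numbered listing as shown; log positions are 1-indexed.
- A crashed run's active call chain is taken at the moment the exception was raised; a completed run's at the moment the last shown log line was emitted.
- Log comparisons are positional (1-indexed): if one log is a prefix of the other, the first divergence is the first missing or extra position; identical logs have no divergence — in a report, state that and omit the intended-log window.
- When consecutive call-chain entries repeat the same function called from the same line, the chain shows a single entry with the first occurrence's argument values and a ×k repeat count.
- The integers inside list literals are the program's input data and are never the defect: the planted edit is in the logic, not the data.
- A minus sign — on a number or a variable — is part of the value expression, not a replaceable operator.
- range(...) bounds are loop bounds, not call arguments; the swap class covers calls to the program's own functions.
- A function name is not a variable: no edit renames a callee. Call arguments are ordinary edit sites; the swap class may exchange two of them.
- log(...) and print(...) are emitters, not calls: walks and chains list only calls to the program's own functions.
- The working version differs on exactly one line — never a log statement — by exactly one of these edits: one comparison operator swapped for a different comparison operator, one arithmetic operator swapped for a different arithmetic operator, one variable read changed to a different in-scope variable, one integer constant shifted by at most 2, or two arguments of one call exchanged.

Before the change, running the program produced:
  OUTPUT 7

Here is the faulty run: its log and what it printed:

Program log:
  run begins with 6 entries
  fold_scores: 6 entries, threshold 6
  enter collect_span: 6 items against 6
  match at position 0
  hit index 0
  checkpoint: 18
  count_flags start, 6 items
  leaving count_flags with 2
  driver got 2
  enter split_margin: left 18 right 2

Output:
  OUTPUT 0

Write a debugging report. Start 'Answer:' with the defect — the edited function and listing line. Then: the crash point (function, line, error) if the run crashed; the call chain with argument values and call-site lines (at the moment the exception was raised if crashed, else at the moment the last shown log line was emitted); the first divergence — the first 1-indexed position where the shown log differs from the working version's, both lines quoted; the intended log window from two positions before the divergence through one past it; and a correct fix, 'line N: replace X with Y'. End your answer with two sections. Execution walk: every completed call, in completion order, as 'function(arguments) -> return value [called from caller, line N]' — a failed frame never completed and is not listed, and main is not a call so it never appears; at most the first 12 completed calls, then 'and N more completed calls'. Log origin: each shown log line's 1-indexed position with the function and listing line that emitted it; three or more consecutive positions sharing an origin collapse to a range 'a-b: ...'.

Answer: the defect is in count_flags at line 19.
Key observation: The log first diverges at position 8: the faulty run prints 'leaving count_flags with 2' where the working version prints 'leaving count_flags with 11'.
Call chain: main -> split_margin(18, 2) (called at line 38).
First divergence: at position 8 the run shows 'leaving count_flags with 2' where the working version logs 'leaving count_flags with 11'.
Intended log window:
  6: checkpoint: 18
  7: count_flags start, 6 items
  8: leaving count_flags with 11
  9: driver got 11
Execution walk:
  collect_span([6, 2, 11, 3, 5, 11], 6) -> 0  [called from fold_scores, line 10]
  fold_scores([6, 2, 11, 3, 5, 11], 6) -> 18  [called from main, line 34]
  count_flags([6, 2, 11, 3, 5, 11]) -> 2  [called from main, line 36]
  split_margin(18, 2) -> 0  [called from main, line 38]
Log origins:
  1: logged in main at line 33
  2: logged in fold_scores at line 9
  3: logged in collect_span at line 2
  4: logged in collect_span at line 5
  5: logged in fold_scores at line 11
  6: logged in main at line 35
  7: logged in count_flags at line 16
  8: logged in count_flags at line 21
  9: logged in main at line 37
  10: logged in split_margin at line 25
A correct fix: line 19: replace `<` with `>`.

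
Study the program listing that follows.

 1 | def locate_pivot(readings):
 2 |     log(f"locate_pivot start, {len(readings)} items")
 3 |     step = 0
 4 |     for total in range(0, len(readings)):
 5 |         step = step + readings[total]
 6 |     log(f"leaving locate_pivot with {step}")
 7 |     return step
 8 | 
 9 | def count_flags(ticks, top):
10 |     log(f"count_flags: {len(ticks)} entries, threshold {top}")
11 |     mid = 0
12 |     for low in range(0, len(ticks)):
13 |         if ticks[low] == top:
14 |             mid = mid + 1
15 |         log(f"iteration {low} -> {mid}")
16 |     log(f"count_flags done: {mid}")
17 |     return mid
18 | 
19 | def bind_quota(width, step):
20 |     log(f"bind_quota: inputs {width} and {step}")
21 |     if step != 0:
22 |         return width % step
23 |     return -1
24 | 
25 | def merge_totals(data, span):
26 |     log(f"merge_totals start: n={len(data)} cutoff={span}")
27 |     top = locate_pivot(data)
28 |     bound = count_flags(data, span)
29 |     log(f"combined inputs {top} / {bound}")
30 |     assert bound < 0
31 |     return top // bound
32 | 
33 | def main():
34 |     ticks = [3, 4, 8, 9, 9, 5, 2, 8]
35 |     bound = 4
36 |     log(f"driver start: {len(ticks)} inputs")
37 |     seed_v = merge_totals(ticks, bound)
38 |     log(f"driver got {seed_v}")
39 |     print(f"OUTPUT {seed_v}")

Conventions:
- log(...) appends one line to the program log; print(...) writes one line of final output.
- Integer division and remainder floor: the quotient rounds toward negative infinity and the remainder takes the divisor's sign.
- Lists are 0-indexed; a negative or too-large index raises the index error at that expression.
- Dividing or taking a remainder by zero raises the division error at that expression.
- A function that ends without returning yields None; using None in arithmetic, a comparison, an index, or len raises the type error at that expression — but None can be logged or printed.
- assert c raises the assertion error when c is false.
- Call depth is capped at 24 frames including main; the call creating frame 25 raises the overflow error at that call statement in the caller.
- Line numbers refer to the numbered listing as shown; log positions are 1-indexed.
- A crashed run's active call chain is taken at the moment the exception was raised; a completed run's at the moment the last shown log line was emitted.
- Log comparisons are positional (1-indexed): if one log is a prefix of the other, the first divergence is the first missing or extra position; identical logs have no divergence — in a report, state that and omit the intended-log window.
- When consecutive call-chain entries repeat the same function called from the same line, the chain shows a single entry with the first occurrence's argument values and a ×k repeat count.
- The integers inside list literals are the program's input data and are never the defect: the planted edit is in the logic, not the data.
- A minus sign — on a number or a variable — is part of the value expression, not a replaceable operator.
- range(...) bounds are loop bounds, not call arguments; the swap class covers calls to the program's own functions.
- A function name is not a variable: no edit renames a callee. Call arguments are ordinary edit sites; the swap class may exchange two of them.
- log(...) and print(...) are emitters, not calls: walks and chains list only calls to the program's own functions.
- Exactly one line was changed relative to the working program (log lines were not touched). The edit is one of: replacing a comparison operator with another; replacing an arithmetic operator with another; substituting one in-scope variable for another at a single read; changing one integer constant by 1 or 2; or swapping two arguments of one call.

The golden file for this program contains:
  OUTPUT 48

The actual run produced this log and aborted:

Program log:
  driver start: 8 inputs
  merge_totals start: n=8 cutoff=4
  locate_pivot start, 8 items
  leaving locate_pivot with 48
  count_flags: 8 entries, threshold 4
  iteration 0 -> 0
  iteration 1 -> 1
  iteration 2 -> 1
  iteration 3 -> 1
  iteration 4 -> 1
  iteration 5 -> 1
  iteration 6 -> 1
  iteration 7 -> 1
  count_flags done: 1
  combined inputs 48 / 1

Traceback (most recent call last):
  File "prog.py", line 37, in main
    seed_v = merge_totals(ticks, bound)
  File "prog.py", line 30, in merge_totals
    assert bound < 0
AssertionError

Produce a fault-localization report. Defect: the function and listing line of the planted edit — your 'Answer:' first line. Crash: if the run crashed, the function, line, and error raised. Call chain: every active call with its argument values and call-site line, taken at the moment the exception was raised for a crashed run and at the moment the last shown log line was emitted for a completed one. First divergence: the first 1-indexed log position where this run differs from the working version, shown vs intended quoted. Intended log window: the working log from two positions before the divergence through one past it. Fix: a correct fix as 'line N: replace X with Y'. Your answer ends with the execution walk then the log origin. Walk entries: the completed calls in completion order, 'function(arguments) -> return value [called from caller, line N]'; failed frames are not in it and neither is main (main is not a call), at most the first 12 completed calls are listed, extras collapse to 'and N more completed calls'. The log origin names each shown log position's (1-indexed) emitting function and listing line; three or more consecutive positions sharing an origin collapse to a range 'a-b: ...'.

Answer: the defect is in merge_totals at line 30.
Key observation: After 15 matching log lines the faulty run goes silent, while the working version continues with 'driver got 48'.
Crash: merge_totals, line 30, AssertionError.
Call chain: main -> merge_totals([3, 4, 8, 9, 9, 5, 2, 8], 4) (called at line 37).
First divergence: position 16; the shown log stops at 15 lines while the working version next logs 'driver got 48'.
Intended log window:
  14: count_flags done: 1
  15: combined inputs 48 / 1
  16: driver got 48
Execution walk:
  locate_pivot([3, 4, 8, 9, 9, 5, 2, 8]) -> 48  [called from merge_totals, line 27]
  count_flags([3, 4, 8, 9, 9, 5, 2, 8], 4) -> 1  [called from merge_totals, line 28]
Origin of each log line:
  1: from main, line 36
  2: from merge_totals, line 26
  3: from locate_pivot, line 2
  4: from locate_pivot, line 6
  5: from count_flags, line 10
  6-13: from count_flags, line 15
  14: from count_flags, line 16
  15: from merge_totals, line 29
A correct fix: line 30: replace `<` with `>`.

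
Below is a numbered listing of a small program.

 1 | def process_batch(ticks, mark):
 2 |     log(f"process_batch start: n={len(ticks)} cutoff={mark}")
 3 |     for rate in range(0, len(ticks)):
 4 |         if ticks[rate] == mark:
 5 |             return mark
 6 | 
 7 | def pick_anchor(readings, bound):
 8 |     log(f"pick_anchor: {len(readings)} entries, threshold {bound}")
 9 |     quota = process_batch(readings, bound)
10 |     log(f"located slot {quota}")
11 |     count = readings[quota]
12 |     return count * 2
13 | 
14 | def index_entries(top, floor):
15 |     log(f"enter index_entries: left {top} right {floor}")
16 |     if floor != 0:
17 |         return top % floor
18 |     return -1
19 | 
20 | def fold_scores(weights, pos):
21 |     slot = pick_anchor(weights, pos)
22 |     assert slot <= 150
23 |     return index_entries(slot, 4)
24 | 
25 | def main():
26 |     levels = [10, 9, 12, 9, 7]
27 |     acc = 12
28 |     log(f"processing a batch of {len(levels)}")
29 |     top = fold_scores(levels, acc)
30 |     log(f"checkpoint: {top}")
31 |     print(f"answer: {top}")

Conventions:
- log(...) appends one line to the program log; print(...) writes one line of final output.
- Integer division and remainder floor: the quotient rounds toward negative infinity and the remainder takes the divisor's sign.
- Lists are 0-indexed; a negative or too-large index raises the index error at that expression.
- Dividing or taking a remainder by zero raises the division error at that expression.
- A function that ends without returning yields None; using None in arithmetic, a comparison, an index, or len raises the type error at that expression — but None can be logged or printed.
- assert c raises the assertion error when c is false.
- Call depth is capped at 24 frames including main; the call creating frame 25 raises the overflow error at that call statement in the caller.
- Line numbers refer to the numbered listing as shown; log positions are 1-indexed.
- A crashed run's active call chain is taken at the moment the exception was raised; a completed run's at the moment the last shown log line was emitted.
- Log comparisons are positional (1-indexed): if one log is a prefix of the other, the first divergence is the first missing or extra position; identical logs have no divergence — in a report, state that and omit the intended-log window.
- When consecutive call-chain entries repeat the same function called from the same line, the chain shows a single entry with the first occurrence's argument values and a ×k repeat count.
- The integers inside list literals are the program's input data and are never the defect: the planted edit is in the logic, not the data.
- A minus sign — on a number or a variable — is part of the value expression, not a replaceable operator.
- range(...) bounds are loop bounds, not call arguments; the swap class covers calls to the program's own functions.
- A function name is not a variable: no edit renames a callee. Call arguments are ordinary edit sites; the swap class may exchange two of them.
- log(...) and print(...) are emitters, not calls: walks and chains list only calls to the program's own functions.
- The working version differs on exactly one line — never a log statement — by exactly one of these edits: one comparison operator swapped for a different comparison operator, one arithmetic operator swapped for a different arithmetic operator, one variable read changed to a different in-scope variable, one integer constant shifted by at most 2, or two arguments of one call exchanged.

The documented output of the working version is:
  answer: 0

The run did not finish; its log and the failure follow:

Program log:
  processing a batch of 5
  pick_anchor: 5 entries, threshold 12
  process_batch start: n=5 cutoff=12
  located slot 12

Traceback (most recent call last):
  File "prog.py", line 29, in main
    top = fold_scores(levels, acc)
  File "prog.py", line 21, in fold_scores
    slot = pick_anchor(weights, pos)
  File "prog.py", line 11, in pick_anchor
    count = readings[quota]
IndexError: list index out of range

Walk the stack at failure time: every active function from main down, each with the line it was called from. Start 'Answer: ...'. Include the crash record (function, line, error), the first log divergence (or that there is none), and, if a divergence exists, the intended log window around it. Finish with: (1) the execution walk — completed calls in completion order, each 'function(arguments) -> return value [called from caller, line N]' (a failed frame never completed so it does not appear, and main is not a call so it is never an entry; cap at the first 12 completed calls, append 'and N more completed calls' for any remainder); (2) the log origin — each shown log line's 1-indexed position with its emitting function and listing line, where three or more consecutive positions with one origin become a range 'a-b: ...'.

Answer: main -> fold_scores (called at line 29) -> pick_anchor (called at line 21).
Key observation: The earliest visible damage is log position 4 — 'located slot 12' rather than the intended 'located slot 2'.
Crash: pick_anchor, line 11, IndexError.
First divergence: position 4; shown 'located slot 12' vs intended 'located slot 2'.
Intended log window:
  2: pick_anchor: 5 entries, threshold 12
  3: process_batch start: n=5 cutoff=12
  4: located slot 2
  5: enter index_entries: left 24 right 4
Execution walk:
  process_batch([10, 9, 12, 9, 7], 12) -> 12  [called from pick_anchor, line 9]
Log origin:
  1: emitted by main (line 28)
  2: emitted by pick_anchor (line 8)
  3: emitted by process_batch (line 2)
  4: emitted by pick_anchor (line 10)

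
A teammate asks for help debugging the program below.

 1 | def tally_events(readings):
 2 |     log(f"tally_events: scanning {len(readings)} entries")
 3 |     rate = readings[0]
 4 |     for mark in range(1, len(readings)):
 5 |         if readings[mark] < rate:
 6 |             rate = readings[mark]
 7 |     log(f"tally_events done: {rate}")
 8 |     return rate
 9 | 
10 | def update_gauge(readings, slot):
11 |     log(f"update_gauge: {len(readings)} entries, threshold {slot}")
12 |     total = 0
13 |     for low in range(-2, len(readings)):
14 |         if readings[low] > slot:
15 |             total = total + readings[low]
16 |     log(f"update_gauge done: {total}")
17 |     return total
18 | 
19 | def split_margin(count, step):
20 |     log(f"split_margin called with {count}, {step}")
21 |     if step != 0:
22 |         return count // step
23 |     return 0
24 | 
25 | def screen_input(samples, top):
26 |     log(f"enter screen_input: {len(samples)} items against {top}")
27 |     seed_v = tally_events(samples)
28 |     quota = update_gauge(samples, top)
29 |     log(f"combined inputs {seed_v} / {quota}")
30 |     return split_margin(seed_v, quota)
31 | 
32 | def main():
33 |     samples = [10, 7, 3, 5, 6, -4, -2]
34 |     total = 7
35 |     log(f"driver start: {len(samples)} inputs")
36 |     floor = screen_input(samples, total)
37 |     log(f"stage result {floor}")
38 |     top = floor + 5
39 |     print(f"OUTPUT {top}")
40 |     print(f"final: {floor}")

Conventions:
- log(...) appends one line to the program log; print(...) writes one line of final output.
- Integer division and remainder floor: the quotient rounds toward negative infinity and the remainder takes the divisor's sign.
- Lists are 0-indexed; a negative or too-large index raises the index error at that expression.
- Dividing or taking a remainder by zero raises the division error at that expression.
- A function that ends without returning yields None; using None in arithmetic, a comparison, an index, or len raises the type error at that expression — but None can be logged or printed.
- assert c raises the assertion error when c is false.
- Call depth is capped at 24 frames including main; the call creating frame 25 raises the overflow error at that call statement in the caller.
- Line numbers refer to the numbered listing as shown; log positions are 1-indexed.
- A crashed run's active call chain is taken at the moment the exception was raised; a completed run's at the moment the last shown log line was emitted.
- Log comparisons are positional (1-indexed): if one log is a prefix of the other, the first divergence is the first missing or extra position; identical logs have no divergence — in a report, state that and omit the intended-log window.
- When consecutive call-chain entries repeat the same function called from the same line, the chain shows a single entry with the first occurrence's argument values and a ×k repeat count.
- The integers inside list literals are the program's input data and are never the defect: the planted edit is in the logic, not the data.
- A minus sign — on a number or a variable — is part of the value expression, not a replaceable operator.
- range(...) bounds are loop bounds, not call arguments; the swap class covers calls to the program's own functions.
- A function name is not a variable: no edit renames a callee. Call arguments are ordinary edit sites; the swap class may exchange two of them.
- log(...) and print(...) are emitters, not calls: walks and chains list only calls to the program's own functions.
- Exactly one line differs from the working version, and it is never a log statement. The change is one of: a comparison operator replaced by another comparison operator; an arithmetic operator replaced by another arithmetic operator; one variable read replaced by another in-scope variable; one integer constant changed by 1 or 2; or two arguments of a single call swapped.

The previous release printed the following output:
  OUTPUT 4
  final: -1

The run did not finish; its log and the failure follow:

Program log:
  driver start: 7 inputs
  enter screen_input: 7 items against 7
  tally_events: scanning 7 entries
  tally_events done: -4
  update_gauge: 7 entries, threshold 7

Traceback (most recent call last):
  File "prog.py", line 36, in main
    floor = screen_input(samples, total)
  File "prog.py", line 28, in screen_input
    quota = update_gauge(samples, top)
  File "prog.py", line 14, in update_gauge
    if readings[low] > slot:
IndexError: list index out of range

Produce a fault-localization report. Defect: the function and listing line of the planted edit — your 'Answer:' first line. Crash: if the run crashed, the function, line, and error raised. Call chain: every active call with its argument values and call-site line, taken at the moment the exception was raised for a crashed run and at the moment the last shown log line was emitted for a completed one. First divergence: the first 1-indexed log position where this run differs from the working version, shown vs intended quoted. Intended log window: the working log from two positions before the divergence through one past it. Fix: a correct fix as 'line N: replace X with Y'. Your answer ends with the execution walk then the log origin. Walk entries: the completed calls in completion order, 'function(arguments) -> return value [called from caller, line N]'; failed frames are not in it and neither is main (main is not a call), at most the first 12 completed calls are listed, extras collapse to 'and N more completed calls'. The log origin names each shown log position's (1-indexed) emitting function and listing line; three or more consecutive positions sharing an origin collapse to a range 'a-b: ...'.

Answer: the defect is in update_gauge at line 13.
Key fact: After 5 matching log lines the faulty run goes silent, while the working version continues with 'update_gauge done: 10'.
Crash: update_gauge, line 14, IndexError.
Call chain: main -> screen_input([10, 7, 3, 5, 6, -4, -2], 7) (called at line 36) -> update_gauge([10, 7, 3, 5, 6, -4, -2], 7) (called at line 28).
First divergence: position 6 — the faulty run's log ends after 5 lines; the working version continues with 'update_gauge done: 10'.
Intended log window:
  4: tally_events done: -4
  5: update_gauge: 7 entries, threshold 7
  6: update_gauge done: 10
  7: combined inputs -4 / 10
Execution walk:
  tally_events([10, 7, 3, 5, 6, -4, -2]) -> -4  [called from screen_input, line 27]
Log origin:
  1: from main, line 35
  2: from screen_input, line 26
  3: from tally_events, line 2
  4: from tally_events, line 7
  5: from update_gauge, line 11
A correct fix: line 13: replace `-2` with `0`.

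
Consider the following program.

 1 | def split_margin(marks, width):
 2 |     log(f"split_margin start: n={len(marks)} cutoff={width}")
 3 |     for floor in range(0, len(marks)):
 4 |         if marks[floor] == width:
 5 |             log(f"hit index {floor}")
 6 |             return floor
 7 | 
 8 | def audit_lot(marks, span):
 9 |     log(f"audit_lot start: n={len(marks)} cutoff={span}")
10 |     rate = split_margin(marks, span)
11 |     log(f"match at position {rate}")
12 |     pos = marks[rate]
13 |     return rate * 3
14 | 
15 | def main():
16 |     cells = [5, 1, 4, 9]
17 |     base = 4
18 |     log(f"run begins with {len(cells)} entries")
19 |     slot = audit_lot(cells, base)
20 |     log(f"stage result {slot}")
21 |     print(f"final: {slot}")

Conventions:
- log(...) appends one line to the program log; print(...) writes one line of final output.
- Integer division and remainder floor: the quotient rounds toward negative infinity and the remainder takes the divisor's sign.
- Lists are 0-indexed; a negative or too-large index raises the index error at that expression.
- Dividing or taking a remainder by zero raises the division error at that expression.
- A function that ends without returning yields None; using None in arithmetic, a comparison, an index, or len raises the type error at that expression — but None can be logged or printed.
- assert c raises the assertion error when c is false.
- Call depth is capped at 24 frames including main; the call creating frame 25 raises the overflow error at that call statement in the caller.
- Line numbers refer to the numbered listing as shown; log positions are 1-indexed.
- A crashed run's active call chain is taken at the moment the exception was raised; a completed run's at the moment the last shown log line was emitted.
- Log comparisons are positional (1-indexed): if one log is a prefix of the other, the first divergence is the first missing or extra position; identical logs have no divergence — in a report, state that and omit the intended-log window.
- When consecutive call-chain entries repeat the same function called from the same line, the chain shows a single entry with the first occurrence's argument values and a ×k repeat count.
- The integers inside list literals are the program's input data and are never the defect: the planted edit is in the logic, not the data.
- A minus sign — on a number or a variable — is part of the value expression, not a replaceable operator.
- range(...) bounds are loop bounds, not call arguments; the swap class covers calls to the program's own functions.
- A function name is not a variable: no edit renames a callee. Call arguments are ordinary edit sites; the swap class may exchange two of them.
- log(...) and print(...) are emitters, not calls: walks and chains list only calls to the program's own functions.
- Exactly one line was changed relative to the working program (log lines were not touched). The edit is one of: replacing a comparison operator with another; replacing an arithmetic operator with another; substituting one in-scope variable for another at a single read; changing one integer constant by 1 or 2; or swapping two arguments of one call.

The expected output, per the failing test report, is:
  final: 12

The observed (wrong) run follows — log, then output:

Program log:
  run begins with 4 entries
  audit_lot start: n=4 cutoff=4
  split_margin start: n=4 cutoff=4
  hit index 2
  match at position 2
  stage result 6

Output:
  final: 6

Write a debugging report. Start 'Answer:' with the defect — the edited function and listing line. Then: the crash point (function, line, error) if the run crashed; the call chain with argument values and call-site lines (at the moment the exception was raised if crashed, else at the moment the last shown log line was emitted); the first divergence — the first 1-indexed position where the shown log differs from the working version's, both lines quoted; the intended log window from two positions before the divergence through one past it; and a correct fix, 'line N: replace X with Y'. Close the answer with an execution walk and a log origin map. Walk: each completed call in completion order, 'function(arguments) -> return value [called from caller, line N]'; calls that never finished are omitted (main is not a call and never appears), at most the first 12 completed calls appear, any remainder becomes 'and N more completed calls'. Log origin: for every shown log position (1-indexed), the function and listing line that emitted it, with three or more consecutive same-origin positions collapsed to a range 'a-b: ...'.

Answer: the defect is in audit_lot at line 13.
The tell: Log line 6 is where behavior first shows: 'stage result 6' appears instead of 'stage result 12'.
Call chain: main.
First divergence: position 6 — the shown line 'stage result 6' should read 'stage result 12'.
Intended log window:
  4: hit index 2
  5: match at position 2
  6: stage result 12
Execution walk:
  split_margin([5, 1, 4, 9], 4) -> 2  [called from audit_lot, line 10]
  audit_lot([5, 1, 4, 9], 4) -> 6  [called from main, line 19]
Origin of each log line:
  1: emitted by main (line 18)
  2: emitted by audit_lot (line 9)
  3: emitted by split_margin (line 2)
  4: emitted by split_margin (line 5)
  5: emitted by audit_lot (line 11)
  6: emitted by main (line 20)
A correct fix: line 13: replace `rate` with `pos`.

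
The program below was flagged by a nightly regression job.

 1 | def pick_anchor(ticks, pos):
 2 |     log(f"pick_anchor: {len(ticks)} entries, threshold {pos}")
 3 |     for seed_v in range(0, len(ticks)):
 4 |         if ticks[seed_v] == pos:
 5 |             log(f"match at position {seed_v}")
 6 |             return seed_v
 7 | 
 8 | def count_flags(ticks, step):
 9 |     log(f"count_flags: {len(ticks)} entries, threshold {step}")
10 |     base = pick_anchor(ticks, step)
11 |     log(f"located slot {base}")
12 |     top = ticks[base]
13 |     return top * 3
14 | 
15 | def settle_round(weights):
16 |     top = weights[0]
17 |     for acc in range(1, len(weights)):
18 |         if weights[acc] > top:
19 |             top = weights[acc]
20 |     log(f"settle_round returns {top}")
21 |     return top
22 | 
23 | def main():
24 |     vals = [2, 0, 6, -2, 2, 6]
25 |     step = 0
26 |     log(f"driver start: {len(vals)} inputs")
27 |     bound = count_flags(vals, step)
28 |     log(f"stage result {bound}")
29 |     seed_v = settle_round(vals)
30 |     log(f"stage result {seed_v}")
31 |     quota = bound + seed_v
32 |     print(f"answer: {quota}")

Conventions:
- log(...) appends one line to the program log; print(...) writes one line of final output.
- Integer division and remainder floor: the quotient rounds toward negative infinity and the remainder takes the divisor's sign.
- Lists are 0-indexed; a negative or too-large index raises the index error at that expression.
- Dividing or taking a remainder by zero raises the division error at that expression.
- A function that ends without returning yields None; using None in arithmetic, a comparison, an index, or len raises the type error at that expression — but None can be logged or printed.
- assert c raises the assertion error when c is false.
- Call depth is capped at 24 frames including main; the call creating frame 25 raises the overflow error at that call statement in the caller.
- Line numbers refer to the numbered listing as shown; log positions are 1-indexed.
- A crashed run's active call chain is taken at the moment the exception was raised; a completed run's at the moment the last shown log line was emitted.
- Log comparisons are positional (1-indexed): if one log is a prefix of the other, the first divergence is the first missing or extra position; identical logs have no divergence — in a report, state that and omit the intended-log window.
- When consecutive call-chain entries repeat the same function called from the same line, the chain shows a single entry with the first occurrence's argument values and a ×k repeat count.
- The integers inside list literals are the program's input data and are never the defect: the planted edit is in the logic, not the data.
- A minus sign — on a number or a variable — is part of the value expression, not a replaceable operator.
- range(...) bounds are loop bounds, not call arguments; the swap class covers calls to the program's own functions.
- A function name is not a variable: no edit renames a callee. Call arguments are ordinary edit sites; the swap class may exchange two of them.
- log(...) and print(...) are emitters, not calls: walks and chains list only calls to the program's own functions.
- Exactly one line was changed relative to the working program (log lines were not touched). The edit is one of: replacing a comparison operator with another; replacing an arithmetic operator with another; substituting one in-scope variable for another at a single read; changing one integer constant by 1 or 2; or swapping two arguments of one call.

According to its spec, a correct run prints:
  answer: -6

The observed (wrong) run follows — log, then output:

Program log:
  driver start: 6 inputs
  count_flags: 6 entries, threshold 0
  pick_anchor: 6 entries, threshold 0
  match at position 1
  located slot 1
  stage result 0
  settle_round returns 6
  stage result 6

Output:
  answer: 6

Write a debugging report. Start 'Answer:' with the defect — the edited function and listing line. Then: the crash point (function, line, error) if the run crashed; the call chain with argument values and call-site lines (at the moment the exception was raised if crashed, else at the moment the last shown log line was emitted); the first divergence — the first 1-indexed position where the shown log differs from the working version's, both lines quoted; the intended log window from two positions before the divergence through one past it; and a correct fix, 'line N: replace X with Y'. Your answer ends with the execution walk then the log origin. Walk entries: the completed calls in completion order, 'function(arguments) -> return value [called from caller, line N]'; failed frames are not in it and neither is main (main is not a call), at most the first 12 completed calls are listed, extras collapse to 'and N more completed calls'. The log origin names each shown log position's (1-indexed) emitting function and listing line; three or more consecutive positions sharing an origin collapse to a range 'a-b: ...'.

Answer: the defect is in main at line 31.
Key observation: The logs agree in full; only the final output differs.
Call chain: main.
First divergence: there is none — every log position agrees.
Execution walk:
  pick_anchor([2, 0, 6, -2, 2, 6], 0) -> 1  [called from count_flags, line 10]
  count_flags([2, 0, 6, -2, 2, 6], 0) -> 0  [called from main, line 27]
  settle_round([2, 0, 6, -2, 2, 6]) -> 6  [called from main, line 29]
Origin of each log line:
  1: logged in main at line 26
  2: logged in count_flags at line 9
  3: logged in pick_anchor at line 2
  4: logged in pick_anchor at line 5
  5: logged in count_flags at line 11
  6: logged in main at line 28
  7: logged in settle_round at line 20
  8: logged in main at line 30
A correct fix: line 31: replace `+` with `-`.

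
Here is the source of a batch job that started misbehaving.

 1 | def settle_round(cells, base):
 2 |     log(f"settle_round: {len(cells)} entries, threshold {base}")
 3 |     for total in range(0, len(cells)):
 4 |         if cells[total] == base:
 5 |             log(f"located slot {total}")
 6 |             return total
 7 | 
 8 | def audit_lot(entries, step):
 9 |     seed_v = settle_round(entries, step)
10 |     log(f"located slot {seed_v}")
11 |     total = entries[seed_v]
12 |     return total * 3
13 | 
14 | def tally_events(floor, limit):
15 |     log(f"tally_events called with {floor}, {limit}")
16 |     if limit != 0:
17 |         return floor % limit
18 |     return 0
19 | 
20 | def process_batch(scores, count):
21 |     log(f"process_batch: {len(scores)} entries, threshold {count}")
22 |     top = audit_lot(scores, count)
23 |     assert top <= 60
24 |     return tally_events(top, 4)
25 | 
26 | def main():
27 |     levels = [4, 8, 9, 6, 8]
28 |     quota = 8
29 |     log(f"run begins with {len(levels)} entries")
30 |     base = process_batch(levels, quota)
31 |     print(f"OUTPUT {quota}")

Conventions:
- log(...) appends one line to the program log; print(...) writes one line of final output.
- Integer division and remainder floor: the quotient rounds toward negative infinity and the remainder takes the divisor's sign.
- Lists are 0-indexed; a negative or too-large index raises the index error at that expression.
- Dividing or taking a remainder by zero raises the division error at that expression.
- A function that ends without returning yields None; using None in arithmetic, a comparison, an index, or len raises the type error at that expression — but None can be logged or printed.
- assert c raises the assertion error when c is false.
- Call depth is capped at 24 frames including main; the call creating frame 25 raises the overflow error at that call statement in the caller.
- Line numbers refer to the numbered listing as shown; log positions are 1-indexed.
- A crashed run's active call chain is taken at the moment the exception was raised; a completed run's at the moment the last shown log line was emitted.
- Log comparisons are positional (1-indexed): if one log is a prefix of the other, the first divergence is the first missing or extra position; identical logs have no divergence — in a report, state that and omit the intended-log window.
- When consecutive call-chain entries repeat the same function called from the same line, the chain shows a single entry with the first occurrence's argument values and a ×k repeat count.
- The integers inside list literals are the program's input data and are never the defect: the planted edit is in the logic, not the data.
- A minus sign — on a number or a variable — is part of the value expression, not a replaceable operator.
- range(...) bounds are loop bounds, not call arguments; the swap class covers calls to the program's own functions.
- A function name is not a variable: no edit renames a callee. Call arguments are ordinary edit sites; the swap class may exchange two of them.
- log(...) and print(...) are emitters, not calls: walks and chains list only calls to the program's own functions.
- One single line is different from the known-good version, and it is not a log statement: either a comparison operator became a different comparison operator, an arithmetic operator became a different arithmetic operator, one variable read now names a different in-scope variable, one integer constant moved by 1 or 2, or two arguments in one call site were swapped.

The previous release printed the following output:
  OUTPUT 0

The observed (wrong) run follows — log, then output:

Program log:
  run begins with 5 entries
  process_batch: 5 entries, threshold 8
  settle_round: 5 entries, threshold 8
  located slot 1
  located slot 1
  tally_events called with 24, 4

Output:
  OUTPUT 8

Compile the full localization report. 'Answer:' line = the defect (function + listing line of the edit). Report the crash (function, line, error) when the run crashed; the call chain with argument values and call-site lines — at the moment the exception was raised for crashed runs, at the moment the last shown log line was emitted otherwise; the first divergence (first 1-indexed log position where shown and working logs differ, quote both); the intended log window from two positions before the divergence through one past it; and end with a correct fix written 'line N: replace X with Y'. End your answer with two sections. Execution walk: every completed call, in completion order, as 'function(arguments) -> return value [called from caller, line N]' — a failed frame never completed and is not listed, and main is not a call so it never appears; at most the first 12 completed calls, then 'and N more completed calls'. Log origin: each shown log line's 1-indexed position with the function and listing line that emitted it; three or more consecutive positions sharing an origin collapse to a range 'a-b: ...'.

Answer: the defect is in main at line 31.
Key fact: The logs agree in full; only the final output differs.
Call chain: main -> process_batch([4, 8, 9, 6, 8], 8) (called at line 30) -> tally_events(24, 4) (called at line 24).
First divergence: none — the logs agree in full.
Execution walk:
  settle_round([4, 8, 9, 6, 8], 8) -> 1  [called from audit_lot, line 9]
  audit_lot([4, 8, 9, 6, 8], 8) -> 24  [called from process_batch, line 22]
  tally_events(24, 4) -> 0  [called from process_batch, line 24]
  process_batch([4, 8, 9, 6, 8], 8) -> 0  [called from main, line 30]
Origin of each log line:
  1 — main, line 29
  2 — process_batch, line 21
  3 — settle_round, line 2
  4 — settle_round, line 5
  5 — audit_lot, line 10
  6 — tally_events, line 15
A correct fix: line 31: replace `quota` with `base`.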